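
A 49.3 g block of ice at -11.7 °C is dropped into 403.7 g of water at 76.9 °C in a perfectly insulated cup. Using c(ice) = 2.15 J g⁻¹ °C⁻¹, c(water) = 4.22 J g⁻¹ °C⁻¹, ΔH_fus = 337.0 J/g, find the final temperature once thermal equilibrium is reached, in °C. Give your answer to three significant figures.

Heat to bring ice to 0 °C and melt it: q₁ = 49.3×2.15×11.7 + 49.3×337.0 = 17854 J
Heat the water can supply cooling to 0 °C: 403.7×4.22×76.9 = 131008 J > q₁, so all ice melts.
Energy balance: 403.7×4.22×(76.9 − T) = 17854 + 49.3×4.22×(T − 0)
1703.614(76.9 − T) = 17854 + 208.046 T
131008 − 17854 = 1911.660 T
T = 113154 / 1911.660 = 59.19 °C

T_f = 59.2 °C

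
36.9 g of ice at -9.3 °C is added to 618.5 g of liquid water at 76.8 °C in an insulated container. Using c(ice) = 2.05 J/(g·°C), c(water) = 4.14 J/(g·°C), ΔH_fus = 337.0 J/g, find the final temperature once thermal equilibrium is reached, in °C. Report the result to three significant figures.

Heat to bring ice to 0 °C and melt it: q₁ = 36.9×2.05×9.3 + 36.9×337.0 = 13139 J
Heat the water can supply cooling to 0 °C: 618.5×4.14×76.8 = 196653 J > q₁, so all ice melts.
Energy balance: 618.5×4.14×(76.8 − T) = 13139 + 36.9×4.14×(T − 0)
2560.59(76.8 − T) = 13139 + 152.766 T
196653 − 13139 = 2713.356 T
T = 183514 / 2713.356 = 67.63 °C

T_f = 67.6 °C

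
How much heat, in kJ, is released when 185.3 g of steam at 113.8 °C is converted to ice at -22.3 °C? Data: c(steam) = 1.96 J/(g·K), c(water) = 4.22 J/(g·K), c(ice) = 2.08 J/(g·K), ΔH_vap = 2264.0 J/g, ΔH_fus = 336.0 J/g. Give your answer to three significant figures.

q1 (cool steam 113.8→100 °C): 185.3 × 1.96 × 13.8 = 5012 J
q2 (condense at 100 °C): 185.3 × 2264.0 = 419519 J
q3 (cool water 100→0 °C): 185.3 × 4.22 × 100.0 = 78197 J
q4 (freeze at 0 °C): 185.3 × 336.0 = 62261 J
q5 (cool ice 0→-22.3 °C): 185.3 × 2.08 × 22.3 = 8595 J
Total: 5012 + 419519 + 78197 + 62261 + 8595 = 573584 J = 574 kJ

q = 574 kJ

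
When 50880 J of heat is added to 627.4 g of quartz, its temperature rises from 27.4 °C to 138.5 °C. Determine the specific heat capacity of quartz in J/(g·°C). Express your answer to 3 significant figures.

c = 0.730 J/(g·°C)

c = q / (m ΔT) = 50880 / (627.4 × 111.1)
c = 50880 / 69704.14 = 0.730 J/(g·°C)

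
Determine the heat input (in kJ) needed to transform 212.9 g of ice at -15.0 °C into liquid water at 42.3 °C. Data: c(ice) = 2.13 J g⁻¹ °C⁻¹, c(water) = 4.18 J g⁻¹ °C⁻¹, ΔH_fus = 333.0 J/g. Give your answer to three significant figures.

q = 115 kJ

q1 (heat ice -15.0→0.0 °C): 212.9 × 2.13 × 15.0 = 6802 J
q2 (melt at 0 °C): 212.9 × 333.0 = 70896 J
q3 (heat water 0.0→42.3 °C): 212.9 × 4.18 × 42.3 = 37644 J
Total: 6802 + 70896 + 37644 = 115342 J = 115 kJ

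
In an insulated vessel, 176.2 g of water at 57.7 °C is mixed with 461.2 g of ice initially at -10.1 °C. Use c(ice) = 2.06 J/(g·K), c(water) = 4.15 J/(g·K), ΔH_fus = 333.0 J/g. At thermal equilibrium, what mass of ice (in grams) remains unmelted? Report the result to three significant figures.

Heat to warm all ice to 0 °C: 461.2×2.06×10.1 = 9595.7 J
Heat released by water cooling to 0 °C: 176.2×4.15×57.7 = 42192 J
42192 J < 9595.7 + 461.2×333.0 = 163175.3 J, so not all ice melts; final T = 0 °C.
Heat left for melting: 42192 − 9595.7 = 32596.3 J
Mass melted = 32596.3 / 333.0 = 97.89 g
Ice remaining = 461.2 − 97.89 = 363.31 g

m_ice remaining = 363 g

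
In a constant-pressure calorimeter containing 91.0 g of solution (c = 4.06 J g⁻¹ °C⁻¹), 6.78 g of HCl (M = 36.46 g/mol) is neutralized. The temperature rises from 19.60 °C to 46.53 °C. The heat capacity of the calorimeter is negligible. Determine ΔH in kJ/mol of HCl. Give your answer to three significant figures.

ΔH = -53.5 kJ/mol

|ΔT| = |46.53 − 19.60| = 26.93 °C
|q_surr| = (91.0 × 4.06) × 26.93 = 369.46 × 26.93 = 9950 J
n(HCl) = 6.78 / 36.46 = 0.1860 mol
Temperature rose, so q_rxn = −|q_surr| = -9.950 kJ
ΔH = q_rxn / n = -53.49 kJ/mol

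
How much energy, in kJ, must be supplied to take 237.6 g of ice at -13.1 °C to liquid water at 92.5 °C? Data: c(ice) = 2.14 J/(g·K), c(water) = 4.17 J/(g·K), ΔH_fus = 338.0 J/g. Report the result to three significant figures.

q1 (heat ice -13.1→0.0 °C): 237.6 × 2.14 × 13.1 = 6661 J
q2 (melt at 0 °C): 237.6 × 338.0 = 80309 J
q3 (heat water 0.0→92.5 °C): 237.6 × 4.17 × 92.5 = 91648 J
Total: 6661 + 80309 + 91648 = 178618 J = 179 kJ

q = 179 kJ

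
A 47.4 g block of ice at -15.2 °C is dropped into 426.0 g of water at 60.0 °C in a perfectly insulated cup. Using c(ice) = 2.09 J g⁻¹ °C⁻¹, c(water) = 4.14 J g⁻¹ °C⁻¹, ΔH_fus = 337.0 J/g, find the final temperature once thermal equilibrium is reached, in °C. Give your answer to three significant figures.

Heat to bring ice to 0 °C and melt it: q₁ = 47.4×2.09×15.2 + 47.4×337.0 = 17480 J
Heat the water can supply cooling to 0 °C: 426.0×4.14×60.0 = 105818 J > q₁, so all ice melts.
Energy balance: 426.0×4.14×(60.0 − T) = 17480 + 47.4×4.14×(T − 0)
1763.64(60.0 − T) = 17480 + 196.236 T
105818 − 17480 = 1959.876 T
T = 88338 / 1959.876 = 45.07 °C

T_f = 45.1 °C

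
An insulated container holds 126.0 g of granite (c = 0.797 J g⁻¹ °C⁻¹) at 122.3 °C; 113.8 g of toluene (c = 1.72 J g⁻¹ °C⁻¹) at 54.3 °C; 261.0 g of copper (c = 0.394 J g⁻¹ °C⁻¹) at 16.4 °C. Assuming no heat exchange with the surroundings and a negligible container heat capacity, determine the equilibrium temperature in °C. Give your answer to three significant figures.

T_f = 61.6 °C

Σ mᵢcᵢ(T − Tᵢ) = 0  ⇒  T = Σ mᵢcᵢTᵢ / Σ mᵢcᵢ
Σ mᵢcᵢ = 126.0×0.797 + 113.8×1.72 + 261.0×0.394 = 398.992
Σ mᵢcᵢTᵢ = 100.422×122.3 + 195.736×54.3 + 102.834×16.4 = 24597
T = 24597 / 398.992 = 61.648 °C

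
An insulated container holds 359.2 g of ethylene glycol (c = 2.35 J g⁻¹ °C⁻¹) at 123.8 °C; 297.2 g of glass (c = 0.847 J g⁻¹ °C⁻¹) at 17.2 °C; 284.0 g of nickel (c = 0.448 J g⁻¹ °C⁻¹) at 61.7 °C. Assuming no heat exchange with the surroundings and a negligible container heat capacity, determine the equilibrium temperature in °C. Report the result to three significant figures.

Σ mᵢcᵢ(T − Tᵢ) = 0  ⇒  T = Σ mᵢcᵢTᵢ / Σ mᵢcᵢ
Σ mᵢcᵢ = 359.2×2.35 + 297.2×0.847 + 284.0×0.448 = 1223.0804
Σ mᵢcᵢTᵢ = 844.12×123.8 + 251.7284×17.2 + 127.232×61.7 = 116680
T = 116680 / 1223.0804 = 95.40 °C

T_f = 95.4 °C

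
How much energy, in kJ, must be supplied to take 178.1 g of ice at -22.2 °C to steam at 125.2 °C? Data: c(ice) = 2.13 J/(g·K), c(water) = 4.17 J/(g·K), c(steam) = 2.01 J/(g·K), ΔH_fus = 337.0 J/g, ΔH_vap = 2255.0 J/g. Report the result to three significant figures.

q1 (heat ice -22.2→0.0 °C): 178.1 × 2.13 × 22.2 = 8422 J
q2 (melt at 0 °C): 178.1 × 337.0 = 60020 J
q3 (heat water 0.0→100.0 °C): 178.1 × 4.17 × 100.0 = 74268 J
q4 (vaporize at 100 °C): 178.1 × 2255.0 = 401616 J
q5 (heat steam 100.0→125.2 °C): 178.1 × 2.01 × 25.2 = 9021 J
Total: 8422 + 60020 + 74268 + 401616 + 9021 = 553347 J = 553 kJ

q = 553 kJ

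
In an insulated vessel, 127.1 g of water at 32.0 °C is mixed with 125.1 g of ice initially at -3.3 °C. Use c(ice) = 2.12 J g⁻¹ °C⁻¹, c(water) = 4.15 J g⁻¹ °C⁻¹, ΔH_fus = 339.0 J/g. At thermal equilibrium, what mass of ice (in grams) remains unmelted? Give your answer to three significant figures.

m_ice remaining = 77.9 g

Heat to warm all ice to 0 °C: 125.1×2.12×3.3 = 875.20 J
Heat released by water cooling to 0 °C: 127.1×4.15×32.0 = 16879 J
16879 J < 875.20 + 125.1×339.0 = 43284.10 J, so not all ice melts; final T = 0 °C.
Heat left for melting: 16879 − 875.20 = 16003.80 J
Mass melted = 16003.80 / 339.0 = 47.21 g
Ice remaining = 125.1 − 47.21 = 77.89 g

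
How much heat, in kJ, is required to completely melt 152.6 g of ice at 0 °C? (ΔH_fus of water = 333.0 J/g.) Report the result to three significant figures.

q = 50.8 kJ

q = m × ΔH_fus = 152.6 × 333.0 = 50820 J = 50.8 kJ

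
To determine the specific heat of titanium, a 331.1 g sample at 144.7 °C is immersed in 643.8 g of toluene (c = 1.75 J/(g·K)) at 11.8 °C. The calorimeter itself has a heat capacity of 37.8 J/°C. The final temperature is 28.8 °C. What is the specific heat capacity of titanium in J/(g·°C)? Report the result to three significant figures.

c = 0.516 J/(g·°C)

q_gained = (643.8 × 1.75 + 37.8) × (28.8 − 11.8) = 19800 J
q_lost = 331.1 × c × (144.7 − 28.8) = 38374.49 c
Set equal: c = 19800 / 38374.49 = 0.516 J/(g·°C)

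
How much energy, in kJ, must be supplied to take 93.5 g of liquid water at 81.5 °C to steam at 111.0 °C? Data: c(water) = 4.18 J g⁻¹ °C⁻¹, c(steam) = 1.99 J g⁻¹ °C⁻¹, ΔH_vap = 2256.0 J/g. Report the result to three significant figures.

q1 (heat water 81.5→100.0 °C): 93.5 × 4.18 × 18.5 = 7230 J
q2 (vaporize at 100 °C): 93.5 × 2256.0 = 210936 J
q3 (heat steam 100.0→111.0 °C): 93.5 × 1.99 × 11.0 = 2047 J
Total: 7230 + 210936 + 2047 = 220213 J = 220 kJ

q = 220 kJ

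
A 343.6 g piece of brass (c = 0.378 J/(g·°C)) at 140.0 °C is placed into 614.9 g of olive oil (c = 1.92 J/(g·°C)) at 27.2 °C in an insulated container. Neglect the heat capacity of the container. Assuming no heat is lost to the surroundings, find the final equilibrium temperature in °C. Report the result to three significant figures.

T_f = 38.4 °C

Heat lost by brass = heat gained by olive oil.
(343.6)(0.378)(140.0 − T) = (614.9)(1.92)(T − 27.2)
129.8808 (140.0 − T) = 1180.608 (T − 27.2)
18183 − 129.8808 T = 1180.608 T − 32113
50296 = 1310.4888 T
T = 38.38 °C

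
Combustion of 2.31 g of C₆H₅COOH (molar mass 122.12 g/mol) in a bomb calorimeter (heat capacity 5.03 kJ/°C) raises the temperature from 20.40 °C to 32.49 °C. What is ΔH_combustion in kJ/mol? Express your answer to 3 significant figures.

ΔH = -3210 kJ/mol

ΔT = 32.49 − 20.40 = 12.09 °C
q_cal = C_cal × ΔT = 5.03 × 12.09 = 60.8127 kJ
n = 2.31 / 122.12 = 0.01892 mol
q_rxn = −q_cal = -60.8127 kJ
ΔH = -60.8127 / 0.01892 = -3214 kJ/mol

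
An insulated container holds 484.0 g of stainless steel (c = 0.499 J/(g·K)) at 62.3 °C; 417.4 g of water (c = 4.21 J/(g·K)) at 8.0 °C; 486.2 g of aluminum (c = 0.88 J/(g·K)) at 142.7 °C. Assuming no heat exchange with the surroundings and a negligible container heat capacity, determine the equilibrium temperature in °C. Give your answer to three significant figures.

T_f = 37.2 °C

Σ mᵢcᵢ(T − Tᵢ) = 0  ⇒  T = Σ mᵢcᵢTᵢ / Σ mᵢcᵢ
Σ mᵢcᵢ = 484.0×0.499 + 417.4×4.21 + 486.2×0.88 = 2426.626
Σ mᵢcᵢTᵢ = 241.516×62.3 + 1757.254×8.0 + 427.856×142.7 = 90160
T = 90160 / 2426.626 = 37.15 °C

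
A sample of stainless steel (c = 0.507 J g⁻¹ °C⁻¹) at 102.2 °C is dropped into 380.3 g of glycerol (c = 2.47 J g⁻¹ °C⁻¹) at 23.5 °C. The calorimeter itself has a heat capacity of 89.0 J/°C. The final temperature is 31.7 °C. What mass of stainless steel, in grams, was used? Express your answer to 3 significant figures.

q_gained = (380.3 × 2.47 + 89.0) × (31.7 − 23.5) = 8432 J
q_lost = m × 0.507 × (102.2 − 31.7) = 35.7435 m
m = 8432 / 35.7435 = 236 g

m = 236 g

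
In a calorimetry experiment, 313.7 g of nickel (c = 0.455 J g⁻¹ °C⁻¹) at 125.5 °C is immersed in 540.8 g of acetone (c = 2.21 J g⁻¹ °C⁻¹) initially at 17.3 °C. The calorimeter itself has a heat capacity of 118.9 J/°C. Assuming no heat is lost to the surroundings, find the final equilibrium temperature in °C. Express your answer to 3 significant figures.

Heat lost by nickel = heat gained by acetone + calorimeter.
(313.7)(0.455)(125.5 − T) = [(540.8)(2.21) + 118.9](T − 17.3)
142.7335 (125.5 − T) = 1314.068 (T − 17.3)
17913 − 142.7335 T = 1314.068 T − 22733
40646 = 1456.8015 T
T = 27.90 °C

T_f = 27.9 °C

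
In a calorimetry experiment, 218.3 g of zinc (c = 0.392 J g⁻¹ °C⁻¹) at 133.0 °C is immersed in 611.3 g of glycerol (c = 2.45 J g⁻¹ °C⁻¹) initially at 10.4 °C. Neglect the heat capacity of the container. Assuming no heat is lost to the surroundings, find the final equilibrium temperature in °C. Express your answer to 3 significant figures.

Heat lost by zinc = heat gained by glycerol.
(218.3)(0.392)(133.0 − T) = (611.3)(2.45)(T − 10.4)
85.5736 (133.0 − T) = 1497.685 (T − 10.4)
11381 − 85.5736 T = 1497.685 T − 15576
26957 = 1583.2586 T
T = 17.03 °C

T_f = 17.0 °C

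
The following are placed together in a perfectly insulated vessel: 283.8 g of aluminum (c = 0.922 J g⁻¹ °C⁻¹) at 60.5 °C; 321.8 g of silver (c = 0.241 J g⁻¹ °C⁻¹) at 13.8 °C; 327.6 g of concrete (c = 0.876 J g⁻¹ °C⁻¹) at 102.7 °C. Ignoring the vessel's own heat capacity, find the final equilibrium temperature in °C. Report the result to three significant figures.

T_f = 74.1 °C

Σ mᵢcᵢ(T − Tᵢ) = 0  ⇒  T = Σ mᵢcᵢTᵢ / Σ mᵢcᵢ
Σ mᵢcᵢ = 283.8×0.922 + 321.8×0.241 + 327.6×0.876 = 626.1950
Σ mᵢcᵢTᵢ = 261.6636×60.5 + 77.5538×13.8 + 286.9776×102.7 = 46373
T = 46373 / 626.1950 = 74.06 °C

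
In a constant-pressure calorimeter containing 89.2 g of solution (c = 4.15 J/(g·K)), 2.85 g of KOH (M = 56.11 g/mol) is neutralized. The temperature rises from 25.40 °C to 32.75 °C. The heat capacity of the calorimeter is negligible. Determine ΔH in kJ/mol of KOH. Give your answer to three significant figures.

ΔH = -53.6 kJ/mol

|ΔT| = |32.75 − 25.40| = 7.35 °C
|q_surr| = (89.2 × 4.15) × 7.35 = 370.18 × 7.35 = 2721 J
n(KOH) = 2.85 / 56.11 = 0.05079 mol
Temperature rose, so q_rxn = −|q_surr| = -2.721 kJ
ΔH = q_rxn / n = -53.57 kJ/mol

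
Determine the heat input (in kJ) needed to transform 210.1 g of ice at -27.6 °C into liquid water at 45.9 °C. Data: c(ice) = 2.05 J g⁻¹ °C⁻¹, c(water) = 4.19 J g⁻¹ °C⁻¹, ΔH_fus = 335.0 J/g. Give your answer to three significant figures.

q = 123 kJ

q1 (heat ice -27.6→0.0 °C): 210.1 × 2.05 × 27.6 = 11887 J
q2 (melt at 0 °C): 210.1 × 335.0 = 70384 J
q3 (heat water 0.0→45.9 °C): 210.1 × 4.19 × 45.9 = 40407 J
Total: 11887 + 70384 + 40407 = 122678 J = 123 kJ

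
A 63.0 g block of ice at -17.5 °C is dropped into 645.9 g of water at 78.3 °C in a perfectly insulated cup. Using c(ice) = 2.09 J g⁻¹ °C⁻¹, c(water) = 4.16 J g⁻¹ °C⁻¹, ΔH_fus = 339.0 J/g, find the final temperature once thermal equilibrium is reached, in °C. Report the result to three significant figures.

Heat to bring ice to 0 °C and melt it: q₁ = 63.0×2.09×17.5 + 63.0×339.0 = 23661 J
Heat the water can supply cooling to 0 °C: 645.9×4.16×78.3 = 210388 J > q₁, so all ice melts.
Energy balance: 645.9×4.16×(78.3 − T) = 23661 + 63.0×4.16×(T − 0)
2686.944(78.3 − T) = 23661 + 262.08 T
210388 − 23661 = 2949.024 T
T = 186727 / 2949.024 = 63.32 °C

T_f = 63.3 °C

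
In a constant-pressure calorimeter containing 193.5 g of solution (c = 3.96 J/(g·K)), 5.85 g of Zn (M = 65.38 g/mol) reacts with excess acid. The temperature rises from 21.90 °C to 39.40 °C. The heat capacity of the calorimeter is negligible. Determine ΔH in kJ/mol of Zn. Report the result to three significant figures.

|ΔT| = |39.40 − 21.90| = 17.50 °C
|q_surr| = (193.5 × 3.96) × 17.50 = 766.26 × 17.50 = 13410 J
n(Zn) = 5.85 / 65.38 = 0.08948 mol
Temperature rose, so q_rxn = −|q_surr| = -13.41 kJ
ΔH = q_rxn / n = -149.9 kJ/mol

ΔH = -150 kJ/mol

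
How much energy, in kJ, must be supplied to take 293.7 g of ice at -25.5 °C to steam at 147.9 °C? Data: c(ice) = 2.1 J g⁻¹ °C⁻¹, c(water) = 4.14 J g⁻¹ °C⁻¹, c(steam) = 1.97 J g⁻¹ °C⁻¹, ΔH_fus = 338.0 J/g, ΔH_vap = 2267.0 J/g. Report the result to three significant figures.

q = 930 kJ

q1 (heat ice -25.5→0.0 °C): 293.7 × 2.1 × 25.5 = 15728 J
q2 (melt at 0 °C): 293.7 × 338.0 = 99271 J
q3 (heat water 0.0→100.0 °C): 293.7 × 4.14 × 100.0 = 121592 J
q4 (vaporize at 100 °C): 293.7 × 2267.0 = 665818 J
q5 (heat steam 100.0→147.9 °C): 293.7 × 1.97 × 47.9 = 27714 J
Total: 15728 + 99271 + 121592 + 665818 + 27714 = 930123 J = 930 kJ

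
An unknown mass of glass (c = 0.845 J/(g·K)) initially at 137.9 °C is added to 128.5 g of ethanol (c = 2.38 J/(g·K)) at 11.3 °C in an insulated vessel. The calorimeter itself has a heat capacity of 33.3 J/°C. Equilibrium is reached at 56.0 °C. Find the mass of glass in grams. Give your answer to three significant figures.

q_gained = (128.5 × 2.38 + 33.3) × (56.0 − 11.3) = 15160 J
q_lost = m × 0.845 × (137.9 − 56.0) = 69.2055 m
m = 15160 / 69.2055 = 219 g

m = 219 g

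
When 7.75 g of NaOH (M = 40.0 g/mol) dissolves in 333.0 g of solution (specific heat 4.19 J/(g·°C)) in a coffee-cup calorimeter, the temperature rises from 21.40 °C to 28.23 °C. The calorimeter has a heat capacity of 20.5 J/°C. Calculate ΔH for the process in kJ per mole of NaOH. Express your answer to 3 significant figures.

ΔH = -49.9 kJ/mol

|ΔT| = |28.23 − 21.40| = 6.83 °C
|q_surr| = (333.0 × 4.19 + 20.5) × 6.83 = 1415.77 × 6.83 = 9670 J
n(NaOH) = 7.75 / 40.0 = 0.1938 mol
Temperature rose, so q_rxn = −|q_surr| = -9.670 kJ
ΔH = q_rxn / n = -49.90 kJ/mol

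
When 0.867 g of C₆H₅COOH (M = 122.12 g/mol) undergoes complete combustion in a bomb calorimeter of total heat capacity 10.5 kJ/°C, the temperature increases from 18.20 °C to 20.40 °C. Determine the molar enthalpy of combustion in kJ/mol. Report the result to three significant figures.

ΔH = -3250 kJ/mol

ΔT = 20.40 − 18.20 = 2.20 °C
q_cal = C_cal × ΔT = 10.5 × 2.20 = 23.1 kJ
n = 0.867 / 122.12 = 0.007100 mol
q_rxn = −q_cal = -23.1 kJ
ΔH = -23.1 / 0.007100 = -3254 kJ/mol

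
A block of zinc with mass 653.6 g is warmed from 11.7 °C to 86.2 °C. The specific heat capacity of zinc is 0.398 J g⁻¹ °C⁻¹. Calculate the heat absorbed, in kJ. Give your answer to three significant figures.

q = m c ΔT = 653.6 × 0.398 × (86.2 − 11.7)
q = 653.6 × 0.398 × 74.5 = 19380 J = 19.4 kJ

q = 19.4 kJ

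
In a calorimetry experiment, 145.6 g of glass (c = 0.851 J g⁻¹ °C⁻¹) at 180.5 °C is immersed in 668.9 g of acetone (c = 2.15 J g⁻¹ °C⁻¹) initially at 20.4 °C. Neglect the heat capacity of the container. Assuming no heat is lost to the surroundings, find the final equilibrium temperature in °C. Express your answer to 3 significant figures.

Heat lost by glass = heat gained by acetone.
(145.6)(0.851)(180.5 − T) = (668.9)(2.15)(T − 20.4)
123.9056 (180.5 − T) = 1438.135 (T − 20.4)
22365 − 123.9056 T = 1438.135 T − 29338
51703 = 1562.0406 T
T = 33.10 °C

T_f = 33.1 °C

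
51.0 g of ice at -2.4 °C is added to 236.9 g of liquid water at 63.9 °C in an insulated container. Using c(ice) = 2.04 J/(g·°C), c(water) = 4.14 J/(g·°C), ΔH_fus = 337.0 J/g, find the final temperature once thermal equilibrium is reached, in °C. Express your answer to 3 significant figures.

Heat to bring ice to 0 °C and melt it: q₁ = 51.0×2.04×2.4 + 51.0×337.0 = 17437 J
Heat the water can supply cooling to 0 °C: 236.9×4.14×63.9 = 62670.9 J > q₁, so all ice melts.
Energy balance: 236.9×4.14×(63.9 − T) = 17437 + 51.0×4.14×(T − 0)
980.766(63.9 − T) = 17437 + 211.14 T
62670.9 − 17437 = 1191.906 T
T = 45233.9 / 1191.906 = 37.95 °C

T_f = 38.0 °C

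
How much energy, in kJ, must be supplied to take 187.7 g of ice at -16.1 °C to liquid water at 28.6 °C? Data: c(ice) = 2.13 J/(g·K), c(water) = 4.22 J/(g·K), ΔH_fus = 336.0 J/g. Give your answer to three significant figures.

q = 92.2 kJ

q1 (heat ice -16.1→0.0 °C): 187.7 × 2.13 × 16.1 = 6437 J
q2 (melt at 0 °C): 187.7 × 336.0 = 63067 J
q3 (heat water 0.0→28.6 °C): 187.7 × 4.22 × 28.6 = 22654 J
Total: 6437 + 63067 + 22654 = 92158 J = 92.2 kJ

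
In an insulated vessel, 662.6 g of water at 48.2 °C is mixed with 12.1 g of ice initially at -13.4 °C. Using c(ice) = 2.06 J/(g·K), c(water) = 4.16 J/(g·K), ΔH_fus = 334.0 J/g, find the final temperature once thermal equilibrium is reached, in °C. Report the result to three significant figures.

T_f = 45.8 °C

Heat to bring ice to 0 °C and melt it: q₁ = 12.1×2.06×13.4 + 12.1×334.0 = 4375.4 J
Heat the water can supply cooling to 0 °C: 662.6×4.16×48.2 = 132859 J > q₁, so all ice melts.
Energy balance: 662.6×4.16×(48.2 − T) = 4375.4 + 12.1×4.16×(T − 0)
2756.416(48.2 − T) = 4375.4 + 50.336 T
132859 − 4375.4 = 2806.752 T
T = 128483.6 / 2806.752 = 45.78 °C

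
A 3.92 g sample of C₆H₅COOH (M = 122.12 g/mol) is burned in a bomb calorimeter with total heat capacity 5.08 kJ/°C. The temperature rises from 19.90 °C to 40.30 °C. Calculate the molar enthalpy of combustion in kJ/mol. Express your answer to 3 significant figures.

ΔH = -3230 kJ/mol

ΔT = 40.30 − 19.90 = 20.40 °C
q_cal = C_cal × ΔT = 5.08 × 20.40 = 103.632 kJ
n = 3.92 / 122.12 = 0.03210 mol
q_rxn = −q_cal = -103.632 kJ
ΔH = -103.632 / 0.03210 = -3228 kJ/mol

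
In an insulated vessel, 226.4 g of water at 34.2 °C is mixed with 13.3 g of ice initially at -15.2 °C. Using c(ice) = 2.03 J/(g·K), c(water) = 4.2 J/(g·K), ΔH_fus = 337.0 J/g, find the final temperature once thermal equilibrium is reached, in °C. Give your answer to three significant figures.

Heat to bring ice to 0 °C and melt it: q₁ = 13.3×2.03×15.2 + 13.3×337.0 = 4892.5 J
Heat the water can supply cooling to 0 °C: 226.4×4.2×34.2 = 32520.1 J > q₁, so all ice melts.
Energy balance: 226.4×4.2×(34.2 − T) = 4892.5 + 13.3×4.2×(T − 0)
950.88(34.2 − T) = 4892.5 + 55.86 T
32520.1 − 4892.5 = 1006.74 T
T = 27627.6 / 1006.74 = 27.44 °C

T_f = 27.4 °C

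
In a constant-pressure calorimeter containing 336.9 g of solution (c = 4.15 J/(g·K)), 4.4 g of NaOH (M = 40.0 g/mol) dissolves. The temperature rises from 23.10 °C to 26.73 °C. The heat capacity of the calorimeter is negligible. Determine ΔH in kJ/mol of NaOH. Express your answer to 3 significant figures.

ΔH = -46.1 kJ/mol

|ΔT| = |26.73 − 23.10| = 3.63 °C
|q_surr| = (336.9 × 4.15) × 3.63 = 1398.135 × 3.63 = 5075 J
n(NaOH) = 4.4 / 40.0 = 0.1100 mol
Temperature rose, so q_rxn = −|q_surr| = -5.075 kJ
ΔH = q_rxn / n = -46.14 kJ/mol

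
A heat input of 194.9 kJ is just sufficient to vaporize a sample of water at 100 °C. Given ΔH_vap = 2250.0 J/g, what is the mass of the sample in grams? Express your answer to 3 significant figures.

m = 86.6 g

m = q / ΔH_vap = 194900 J / 2250.0 J/g = 86.6 g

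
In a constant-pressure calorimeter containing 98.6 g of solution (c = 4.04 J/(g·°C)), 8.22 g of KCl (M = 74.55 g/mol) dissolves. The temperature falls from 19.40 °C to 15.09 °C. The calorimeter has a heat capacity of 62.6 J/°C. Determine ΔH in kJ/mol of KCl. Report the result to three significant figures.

ΔH = 18.0 kJ/mol

|ΔT| = |15.09 − 19.40| = 4.31 °C
|q_surr| = (98.6 × 4.04 + 62.6) × 4.31 = 460.944 × 4.31 = 1987 J
n(KCl) = 8.22 / 74.55 = 0.1103 mol
Temperature fell, so q_rxn = +|q_surr| = 1.987 kJ
ΔH = q_rxn / n = 18.01 kJ/mol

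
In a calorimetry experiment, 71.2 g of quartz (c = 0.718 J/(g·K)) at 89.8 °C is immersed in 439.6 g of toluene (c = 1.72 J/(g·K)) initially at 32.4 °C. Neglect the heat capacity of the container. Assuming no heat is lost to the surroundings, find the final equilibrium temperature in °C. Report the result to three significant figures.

Heat lost by quartz = heat gained by toluene.
(71.2)(0.718)(89.8 − T) = (439.6)(1.72)(T − 32.4)
51.1216 (89.8 − T) = 756.112 (T − 32.4)
4590.7 − 51.1216 T = 756.112 T − 24498
29088.7 = 807.2336 T
T = 36.04 °C

T_f = 36.0 °C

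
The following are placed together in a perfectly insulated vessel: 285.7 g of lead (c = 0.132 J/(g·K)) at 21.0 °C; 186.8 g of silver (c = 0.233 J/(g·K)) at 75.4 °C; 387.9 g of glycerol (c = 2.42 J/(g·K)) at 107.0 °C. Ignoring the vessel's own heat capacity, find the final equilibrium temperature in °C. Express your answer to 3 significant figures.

T_f = 102 °C

Σ mᵢcᵢ(T − Tᵢ) = 0  ⇒  T = Σ mᵢcᵢTᵢ / Σ mᵢcᵢ
Σ mᵢcᵢ = 285.7×0.132 + 186.8×0.233 + 387.9×2.42 = 1019.9548
Σ mᵢcᵢTᵢ = 37.7124×21.0 + 43.5244×75.4 + 938.718×107.0 = 104520
T = 104520 / 1019.9548 = 102.48 °C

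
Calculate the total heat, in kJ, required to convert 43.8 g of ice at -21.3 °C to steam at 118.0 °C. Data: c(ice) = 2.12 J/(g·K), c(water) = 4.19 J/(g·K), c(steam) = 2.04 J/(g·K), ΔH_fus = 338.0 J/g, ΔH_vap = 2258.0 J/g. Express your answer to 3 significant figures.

q = 136 kJ

q1 (heat ice -21.3→0.0 °C): 43.8 × 2.12 × 21.3 = 1978 J
q2 (melt at 0 °C): 43.8 × 338.0 = 14804 J
q3 (heat water 0.0→100.0 °C): 43.8 × 4.19 × 100.0 = 18352 J
q4 (vaporize at 100 °C): 43.8 × 2258.0 = 98900 J
q5 (heat steam 100.0→118.0 °C): 43.8 × 2.04 × 18.0 = 1608 J
Total: 1978 + 14804 + 18352 + 98900 + 1608 = 135642 J = 136 kJ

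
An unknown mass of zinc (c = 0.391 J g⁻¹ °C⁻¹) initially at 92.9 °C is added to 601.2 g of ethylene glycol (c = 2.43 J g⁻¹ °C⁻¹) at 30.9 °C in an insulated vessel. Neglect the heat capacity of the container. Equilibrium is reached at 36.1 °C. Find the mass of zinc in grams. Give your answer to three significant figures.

q_gained = (601.2 × 2.43) × (36.1 − 30.9) = 7597 J
q_lost = m × 0.391 × (92.9 − 36.1) = 22.2088 m
m = 7597 / 22.2088 = 342 g

m = 342 g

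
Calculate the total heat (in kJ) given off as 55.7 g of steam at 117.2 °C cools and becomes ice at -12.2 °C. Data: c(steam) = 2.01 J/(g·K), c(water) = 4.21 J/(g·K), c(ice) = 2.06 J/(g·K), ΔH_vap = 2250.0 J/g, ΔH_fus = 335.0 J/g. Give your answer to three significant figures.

q = 171 kJ

q1 (cool steam 117.2→100 °C): 55.7 × 2.01 × 17.2 = 1926 J
q2 (condense at 100 °C): 55.7 × 2250.0 = 125325 J
q3 (cool water 100→0 °C): 55.7 × 4.21 × 100.0 = 23450 J
q4 (freeze at 0 °C): 55.7 × 335.0 = 18660 J
q5 (cool ice 0→-12.2 °C): 55.7 × 2.06 × 12.2 = 1400 J
Total: 1926 + 125325 + 23450 + 18660 + 1400 = 170761 J = 171 kJ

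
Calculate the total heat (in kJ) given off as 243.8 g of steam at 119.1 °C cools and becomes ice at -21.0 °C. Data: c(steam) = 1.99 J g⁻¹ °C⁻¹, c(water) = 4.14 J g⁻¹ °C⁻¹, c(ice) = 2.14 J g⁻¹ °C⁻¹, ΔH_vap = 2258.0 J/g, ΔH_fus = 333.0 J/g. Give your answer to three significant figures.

q1 (cool steam 119.1→100 °C): 243.8 × 1.99 × 19.1 = 9267 J
q2 (condense at 100 °C): 243.8 × 2258.0 = 550500 J
q3 (cool water 100→0 °C): 243.8 × 4.14 × 100.0 = 100933 J
q4 (freeze at 0 °C): 243.8 × 333.0 = 81185 J
q5 (cool ice 0→-21.0 °C): 243.8 × 2.14 × 21.0 = 10956 J
Total: 9267 + 550500 + 100933 + 81185 + 10956 = 752841 J = 753 kJ

q = 753 kJ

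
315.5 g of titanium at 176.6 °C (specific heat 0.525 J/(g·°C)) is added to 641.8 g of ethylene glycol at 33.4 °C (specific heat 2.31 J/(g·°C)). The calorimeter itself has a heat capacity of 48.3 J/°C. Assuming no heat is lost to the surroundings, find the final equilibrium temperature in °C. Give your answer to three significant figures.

T_f = 47.4 °C

Heat lost by titanium = heat gained by ethylene glycol + calorimeter.
(315.5)(0.525)(176.6 − T) = [(641.8)(2.31) + 48.3](T − 33.4)
165.6375 (176.6 − T) = 1530.858 (T − 33.4)
29252 − 165.6375 T = 1530.858 T − 51131
80383 = 1696.4955 T
T = 47.38 °C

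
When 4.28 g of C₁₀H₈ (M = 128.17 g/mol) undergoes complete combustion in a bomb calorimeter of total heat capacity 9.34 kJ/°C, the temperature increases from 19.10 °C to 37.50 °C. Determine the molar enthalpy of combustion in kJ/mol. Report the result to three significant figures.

ΔT = 37.50 − 19.10 = 18.40 °C
q_cal = C_cal × ΔT = 9.34 × 18.40 = 171.856 kJ
n = 4.28 / 128.17 = 0.03339 mol
q_rxn = −q_cal = -171.856 kJ
ΔH = -171.856 / 0.03339 = -5147 kJ/mol

ΔH = -5150 kJ/mol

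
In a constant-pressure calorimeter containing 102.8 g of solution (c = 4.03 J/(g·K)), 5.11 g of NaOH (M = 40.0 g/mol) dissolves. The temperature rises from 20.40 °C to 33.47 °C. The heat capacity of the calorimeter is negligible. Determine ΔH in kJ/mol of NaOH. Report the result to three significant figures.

|ΔT| = |33.47 − 20.40| = 13.07 °C
|q_surr| = (102.8 × 4.03) × 13.07 = 414.284 × 13.07 = 5415 J
n(NaOH) = 5.11 / 40.0 = 0.1278 mol
Temperature rose, so q_rxn = −|q_surr| = -5.415 kJ
ΔH = q_rxn / n = -42.37 kJ/mol

ΔH = -42.4 kJ/mol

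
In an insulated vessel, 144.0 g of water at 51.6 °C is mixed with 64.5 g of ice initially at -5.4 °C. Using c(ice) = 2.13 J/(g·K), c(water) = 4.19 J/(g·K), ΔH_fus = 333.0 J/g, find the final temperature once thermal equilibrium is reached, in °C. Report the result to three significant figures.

T_f = 10.2 °C

Heat to bring ice to 0 °C and melt it: q₁ = 64.5×2.13×5.4 + 64.5×333.0 = 22220 J
Heat the water can supply cooling to 0 °C: 144.0×4.19×51.6 = 31133.4 J > q₁, so all ice melts.
Energy balance: 144.0×4.19×(51.6 − T) = 22220 + 64.5×4.19×(T − 0)
603.36(51.6 − T) = 22220 + 270.255 T
31133.4 − 22220 = 873.615 T
T = 8913.4 / 873.615 = 10.20 °C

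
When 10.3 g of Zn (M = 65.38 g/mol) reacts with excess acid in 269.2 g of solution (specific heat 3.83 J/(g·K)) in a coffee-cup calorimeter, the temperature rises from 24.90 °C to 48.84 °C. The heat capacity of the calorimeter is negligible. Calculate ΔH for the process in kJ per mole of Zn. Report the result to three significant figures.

|ΔT| = |48.84 − 24.90| = 23.94 °C
|q_surr| = (269.2 × 3.83) × 23.94 = 1031.036 × 23.94 = 24680 J
n(Zn) = 10.3 / 65.38 = 0.1575 mol
Temperature rose, so q_rxn = −|q_surr| = -24.68 kJ
ΔH = q_rxn / n = -156.7 kJ/mol

ΔH = -157 kJ/mol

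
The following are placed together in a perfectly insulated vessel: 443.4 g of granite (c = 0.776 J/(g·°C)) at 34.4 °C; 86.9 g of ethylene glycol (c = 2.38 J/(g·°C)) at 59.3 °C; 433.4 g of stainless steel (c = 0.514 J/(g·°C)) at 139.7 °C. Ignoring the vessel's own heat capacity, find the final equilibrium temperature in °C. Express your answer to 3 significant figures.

Σ mᵢcᵢ(T − Tᵢ) = 0  ⇒  T = Σ mᵢcᵢTᵢ / Σ mᵢcᵢ
Σ mᵢcᵢ = 443.4×0.776 + 86.9×2.38 + 433.4×0.514 = 773.6680
Σ mᵢcᵢTᵢ = 344.0784×34.4 + 206.822×59.3 + 222.7676×139.7 = 55221
T = 55221 / 773.6680 = 71.38 °C

T_f = 71.4 °C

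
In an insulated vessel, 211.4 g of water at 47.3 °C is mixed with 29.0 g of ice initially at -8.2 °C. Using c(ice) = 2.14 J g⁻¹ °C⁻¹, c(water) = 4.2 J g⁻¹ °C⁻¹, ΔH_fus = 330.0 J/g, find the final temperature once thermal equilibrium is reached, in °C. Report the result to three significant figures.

T_f = 31.6 °C

Heat to bring ice to 0 °C and melt it: q₁ = 29.0×2.14×8.2 + 29.0×330.0 = 10079 J
Heat the water can supply cooling to 0 °C: 211.4×4.2×47.3 = 41996.7 J > q₁, so all ice melts.
Energy balance: 211.4×4.2×(47.3 − T) = 10079 + 29.0×4.2×(T − 0)
887.88(47.3 − T) = 10079 + 121.8 T
41996.7 − 10079 = 1009.68 T
T = 31917.7 / 1009.68 = 31.61 °C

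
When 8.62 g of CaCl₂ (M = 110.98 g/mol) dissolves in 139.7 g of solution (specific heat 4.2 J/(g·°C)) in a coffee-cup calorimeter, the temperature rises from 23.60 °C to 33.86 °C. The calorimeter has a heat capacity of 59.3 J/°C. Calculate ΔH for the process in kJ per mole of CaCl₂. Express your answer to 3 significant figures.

ΔH = -85.3 kJ/mol

|ΔT| = |33.86 − 23.60| = 10.26 °C
|q_surr| = (139.7 × 4.2 + 59.3) × 10.26 = 646.04 × 10.26 = 6628 J
n(CaCl₂) = 8.62 / 110.98 = 0.07767 mol
Temperature rose, so q_rxn = −|q_surr| = -6.628 kJ
ΔH = q_rxn / n = -85.34 kJ/mol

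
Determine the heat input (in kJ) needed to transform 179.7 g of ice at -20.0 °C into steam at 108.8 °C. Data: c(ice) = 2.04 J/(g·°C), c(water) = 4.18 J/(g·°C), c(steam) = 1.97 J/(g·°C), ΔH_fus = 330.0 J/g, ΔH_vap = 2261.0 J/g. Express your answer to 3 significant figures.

q = 551 kJ

q1 (heat ice -20.0→0.0 °C): 179.7 × 2.04 × 20.0 = 7332 J
q2 (melt at 0 °C): 179.7 × 330.0 = 59301 J
q3 (heat water 0.0→100.0 °C): 179.7 × 4.18 × 100.0 = 75115 J
q4 (vaporize at 100 °C): 179.7 × 2261.0 = 406302 J
q5 (heat steam 100.0→108.8 °C): 179.7 × 1.97 × 8.8 = 3115 J
Total: 7332 + 59301 + 75115 + 406302 + 3115 = 551165 J = 551 kJ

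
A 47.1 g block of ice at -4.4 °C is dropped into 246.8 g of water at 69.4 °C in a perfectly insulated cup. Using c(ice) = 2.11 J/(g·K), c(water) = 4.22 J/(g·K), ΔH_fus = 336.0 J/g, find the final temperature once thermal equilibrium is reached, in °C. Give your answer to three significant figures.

T_f = 45.2 °C

Heat to bring ice to 0 °C and melt it: q₁ = 47.1×2.11×4.4 + 47.1×336.0 = 16263 J
Heat the water can supply cooling to 0 °C: 246.8×4.22×69.4 = 72279.8 J > q₁, so all ice melts.
Energy balance: 246.8×4.22×(69.4 − T) = 16263 + 47.1×4.22×(T − 0)
1041.496(69.4 − T) = 16263 + 198.762 T
72279.8 − 16263 = 1240.258 T
T = 56016.8 / 1240.258 = 45.17 °C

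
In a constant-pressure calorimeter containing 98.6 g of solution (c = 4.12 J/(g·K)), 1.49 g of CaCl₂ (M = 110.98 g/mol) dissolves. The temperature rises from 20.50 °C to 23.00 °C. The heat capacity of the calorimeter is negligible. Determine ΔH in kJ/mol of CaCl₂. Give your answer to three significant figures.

|ΔT| = |23.00 − 20.50| = 2.50 °C
|q_surr| = (98.6 × 4.12) × 2.50 = 406.232 × 2.50 = 1015.6 J
n(CaCl₂) = 1.49 / 110.98 = 0.013426 mol
Temperature rose, so q_rxn = −|q_surr| = -1.0156 kJ
ΔH = q_rxn / n = -75.64 kJ/mol

ΔH = -75.6 kJ/mol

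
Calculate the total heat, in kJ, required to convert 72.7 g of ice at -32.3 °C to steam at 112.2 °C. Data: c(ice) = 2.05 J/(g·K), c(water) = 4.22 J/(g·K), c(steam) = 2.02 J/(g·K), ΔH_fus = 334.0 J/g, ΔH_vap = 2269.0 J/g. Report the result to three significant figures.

q = 227 kJ

q1 (heat ice -32.3→0.0 °C): 72.7 × 2.05 × 32.3 = 4814 J
q2 (melt at 0 °C): 72.7 × 334.0 = 24282 J
q3 (heat water 0.0→100.0 °C): 72.7 × 4.22 × 100.0 = 30679 J
q4 (vaporize at 100 °C): 72.7 × 2269.0 = 164956 J
q5 (heat steam 100.0→112.2 °C): 72.7 × 2.02 × 12.2 = 1792 J
Total: 4814 + 24282 + 30679 + 164956 + 1792 = 226523 J = 227 kJ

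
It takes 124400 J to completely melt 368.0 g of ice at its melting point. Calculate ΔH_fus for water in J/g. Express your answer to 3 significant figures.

ΔH_fus = 338 J/g

ΔH_fus = q / m = 124400 / 368.0 = 338 J/g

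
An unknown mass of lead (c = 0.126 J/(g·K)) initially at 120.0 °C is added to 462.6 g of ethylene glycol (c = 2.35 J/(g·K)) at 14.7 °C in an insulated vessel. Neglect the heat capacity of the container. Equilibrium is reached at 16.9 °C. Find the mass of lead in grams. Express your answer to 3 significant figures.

q_gained = (462.6 × 2.35) × (16.9 − 14.7) = 2392 J
q_lost = m × 0.126 × (120.0 − 16.9) = 12.9906 m
m = 2392 / 12.9906 = 184 g

m = 184 g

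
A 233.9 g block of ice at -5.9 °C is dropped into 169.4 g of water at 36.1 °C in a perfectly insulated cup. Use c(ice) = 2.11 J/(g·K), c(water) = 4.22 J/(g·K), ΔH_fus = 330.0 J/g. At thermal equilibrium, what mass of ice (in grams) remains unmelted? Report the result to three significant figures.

Heat to warm all ice to 0 °C: 233.9×2.11×5.9 = 2911.8 J
Heat released by water cooling to 0 °C: 169.4×4.22×36.1 = 25807 J
25807 J < 2911.8 + 233.9×330.0 = 80098.8 J, so not all ice melts; final T = 0 °C.
Heat left for melting: 25807 − 2911.8 = 22895.2 J
Mass melted = 22895.2 / 330.0 = 69.38 g
Ice remaining = 233.9 − 69.38 = 164.52 g

m_ice remaining = 165 g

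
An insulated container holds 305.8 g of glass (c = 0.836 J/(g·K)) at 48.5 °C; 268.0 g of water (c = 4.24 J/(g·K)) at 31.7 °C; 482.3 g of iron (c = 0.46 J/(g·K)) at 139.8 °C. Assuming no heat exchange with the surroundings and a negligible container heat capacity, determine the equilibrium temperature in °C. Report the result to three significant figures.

T_f = 49.2 °C

Σ mᵢcᵢ(T − Tᵢ) = 0  ⇒  T = Σ mᵢcᵢTᵢ / Σ mᵢcᵢ
Σ mᵢcᵢ = 305.8×0.836 + 268.0×4.24 + 482.3×0.46 = 1613.8268
Σ mᵢcᵢTᵢ = 255.6488×48.5 + 1136.32×31.7 + 221.858×139.8 = 79436
T = 79436 / 1613.8268 = 49.22 °C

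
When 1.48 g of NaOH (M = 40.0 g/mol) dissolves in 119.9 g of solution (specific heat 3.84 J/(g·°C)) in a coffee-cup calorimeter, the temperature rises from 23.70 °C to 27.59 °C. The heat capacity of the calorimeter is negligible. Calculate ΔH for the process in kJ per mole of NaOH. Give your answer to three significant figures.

ΔH = -48.4 kJ/mol

|ΔT| = |27.59 − 23.70| = 3.89 °C
|q_surr| = (119.9 × 3.84) × 3.89 = 460.416 × 3.89 = 1791 J
n(NaOH) = 1.48 / 40.0 = 0.03700 mol
Temperature rose, so q_rxn = −|q_surr| = -1.791 kJ
ΔH = q_rxn / n = -48.41 kJ/mol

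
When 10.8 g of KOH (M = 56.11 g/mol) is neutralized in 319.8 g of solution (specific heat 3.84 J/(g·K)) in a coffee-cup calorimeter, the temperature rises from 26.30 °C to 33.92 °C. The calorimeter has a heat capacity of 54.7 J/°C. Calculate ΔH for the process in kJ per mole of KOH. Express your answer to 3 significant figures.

|ΔT| = |33.92 − 26.30| = 7.62 °C
|q_surr| = (319.8 × 3.84 + 54.7) × 7.62 = 1282.732 × 7.62 = 9774 J
n(KOH) = 10.8 / 56.11 = 0.1925 mol
Temperature rose, so q_rxn = −|q_surr| = -9.774 kJ
ΔH = q_rxn / n = -50.77 kJ/mol

ΔH = -50.8 kJ/mol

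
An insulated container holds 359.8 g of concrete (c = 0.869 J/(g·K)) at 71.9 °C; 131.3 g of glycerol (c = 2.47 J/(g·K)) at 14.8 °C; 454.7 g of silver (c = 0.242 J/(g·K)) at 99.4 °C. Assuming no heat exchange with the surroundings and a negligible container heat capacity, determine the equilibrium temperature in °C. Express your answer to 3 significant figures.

Σ mᵢcᵢ(T − Tᵢ) = 0  ⇒  T = Σ mᵢcᵢTᵢ / Σ mᵢcᵢ
Σ mᵢcᵢ = 359.8×0.869 + 131.3×2.47 + 454.7×0.242 = 747.0146
Σ mᵢcᵢTᵢ = 312.6662×71.9 + 324.311×14.8 + 110.0374×99.4 = 38218
T = 38218 / 747.0146 = 51.16 °C

T_f = 51.2 °C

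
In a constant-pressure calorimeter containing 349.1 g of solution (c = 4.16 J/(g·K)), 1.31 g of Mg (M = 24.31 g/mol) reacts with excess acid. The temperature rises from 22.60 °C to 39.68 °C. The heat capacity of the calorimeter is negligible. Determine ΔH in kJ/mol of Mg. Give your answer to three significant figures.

ΔH = -460 kJ/mol

|ΔT| = |39.68 − 22.60| = 17.08 °C
|q_surr| = (349.1 × 4.16) × 17.08 = 1452.256 × 17.08 = 24800 J
n(Mg) = 1.31 / 24.31 = 0.05389 mol
Temperature rose, so q_rxn = −|q_surr| = -24.80 kJ
ΔH = q_rxn / n = -460.2 kJ/mol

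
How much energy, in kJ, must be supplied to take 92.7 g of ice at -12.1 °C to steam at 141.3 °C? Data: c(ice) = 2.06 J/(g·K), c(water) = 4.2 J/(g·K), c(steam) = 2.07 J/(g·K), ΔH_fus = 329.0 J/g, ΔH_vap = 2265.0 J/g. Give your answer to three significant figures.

q = 290 kJ

q1 (heat ice -12.1→0.0 °C): 92.7 × 2.06 × 12.1 = 2311 J
q2 (melt at 0 °C): 92.7 × 329.0 = 30498 J
q3 (heat water 0.0→100.0 °C): 92.7 × 4.2 × 100.0 = 38934 J
q4 (vaporize at 100 °C): 92.7 × 2265.0 = 209966 J
q5 (heat steam 100.0→141.3 °C): 92.7 × 2.07 × 41.3 = 7925 J
Total: 2311 + 30498 + 38934 + 209966 + 7925 = 289634 J = 290 kJ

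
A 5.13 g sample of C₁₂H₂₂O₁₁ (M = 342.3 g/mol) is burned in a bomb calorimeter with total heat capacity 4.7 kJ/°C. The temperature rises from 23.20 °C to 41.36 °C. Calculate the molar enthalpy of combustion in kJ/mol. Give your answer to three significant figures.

ΔH = -5700 kJ/mol

ΔT = 41.36 − 23.20 = 18.16 °C
q_cal = C_cal × ΔT = 4.7 × 18.16 = 85.352 kJ
n = 5.13 / 342.3 = 0.014987 mol
q_rxn = −q_cal = -85.352 kJ
ΔH = -85.352 / 0.014987 = -5695 kJ/mol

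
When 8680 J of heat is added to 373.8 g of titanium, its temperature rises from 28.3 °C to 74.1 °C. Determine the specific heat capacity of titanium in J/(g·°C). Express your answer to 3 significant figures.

c = 0.507 J/(g·°C)

c = q / (m ΔT) = 8680 / (373.8 × 45.8)
c = 8680 / 17120.04 = 0.507 J/(g·°C)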